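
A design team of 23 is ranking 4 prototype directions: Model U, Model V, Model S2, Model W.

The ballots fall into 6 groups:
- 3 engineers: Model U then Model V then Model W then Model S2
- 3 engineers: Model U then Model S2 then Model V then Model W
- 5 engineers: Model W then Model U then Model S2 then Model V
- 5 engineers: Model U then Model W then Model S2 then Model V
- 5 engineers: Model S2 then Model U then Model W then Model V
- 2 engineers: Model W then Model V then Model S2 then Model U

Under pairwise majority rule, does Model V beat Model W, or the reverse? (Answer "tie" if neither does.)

Model W

Ballots ranking Model V above Model W: 3 + 3 = 6.
Ballots ranking Model W above Model V: 23 − 6 = 17.
Model W wins the head-to-head 17–6.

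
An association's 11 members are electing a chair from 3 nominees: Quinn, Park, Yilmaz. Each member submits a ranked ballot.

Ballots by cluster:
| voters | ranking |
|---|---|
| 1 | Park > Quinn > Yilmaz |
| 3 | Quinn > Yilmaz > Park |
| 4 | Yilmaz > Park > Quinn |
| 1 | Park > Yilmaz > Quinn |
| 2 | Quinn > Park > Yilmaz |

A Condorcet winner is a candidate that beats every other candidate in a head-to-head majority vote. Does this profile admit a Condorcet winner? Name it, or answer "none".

none

Pairwise majorities:
Quinn–Park: Park 6–5.
Quinn–Yilmaz: Quinn 6–5.
Park–Yilmaz: Yilmaz 7–4.
No candidate is unbeaten: Quinn loses to Park; Park loses to Yilmaz; Yilmaz loses to Quinn. In particular Quinn > Yilmaz > Park > Quinn is a majority cycle — no Condorcet winner exists.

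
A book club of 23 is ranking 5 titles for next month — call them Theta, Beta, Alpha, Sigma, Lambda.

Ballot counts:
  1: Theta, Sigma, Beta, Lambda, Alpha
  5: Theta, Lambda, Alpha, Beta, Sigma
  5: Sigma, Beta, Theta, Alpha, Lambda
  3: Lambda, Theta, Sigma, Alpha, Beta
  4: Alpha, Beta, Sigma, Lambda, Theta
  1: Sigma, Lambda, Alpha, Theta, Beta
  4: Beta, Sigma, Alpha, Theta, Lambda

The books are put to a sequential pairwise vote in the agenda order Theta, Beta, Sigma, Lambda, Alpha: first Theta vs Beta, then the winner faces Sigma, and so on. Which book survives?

Alpha

Round 1: Theta vs Beta — 10–13, Beta advances.
Round 2: Beta vs Sigma — 13–10, Beta advances.
Round 3: Beta vs Lambda — 14–9, Beta advances.
Round 4: Beta vs Alpha — 10–13, Alpha advances.
Alpha survives the agenda.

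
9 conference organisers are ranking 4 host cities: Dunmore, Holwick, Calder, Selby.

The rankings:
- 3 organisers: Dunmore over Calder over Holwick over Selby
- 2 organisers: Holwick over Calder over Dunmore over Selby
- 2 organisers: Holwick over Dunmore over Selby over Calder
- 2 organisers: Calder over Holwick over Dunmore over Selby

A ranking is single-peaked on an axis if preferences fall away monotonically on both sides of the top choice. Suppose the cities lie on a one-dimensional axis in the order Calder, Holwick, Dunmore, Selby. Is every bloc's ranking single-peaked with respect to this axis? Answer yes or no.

Axis positions: Calder=1, Holwick=2, Dunmore=3, Selby=4.
Bloc 1: ranking walks positions 3-1-2-4; Calder is ranked above Holwick even though Holwick lies between Calder and the peak Dunmore on the axis — preferences dip and rise again. Not single-peaked.
Bloc 2 (peak Holwick at position 2): ranking walks positions 2-1-3-4, expanding outward from the peak — single-peaked.
Bloc 3 (peak Holwick at position 2): ranking walks positions 2-3-4-1, expanding outward from the peak — single-peaked.
Bloc 4 (peak Calder at position 1): ranking walks positions 1-2-3-4, expanding outward from the peak — single-peaked.
Bloc 1 violates single-peakedness, so the profile is not single-peaked on this axis.

no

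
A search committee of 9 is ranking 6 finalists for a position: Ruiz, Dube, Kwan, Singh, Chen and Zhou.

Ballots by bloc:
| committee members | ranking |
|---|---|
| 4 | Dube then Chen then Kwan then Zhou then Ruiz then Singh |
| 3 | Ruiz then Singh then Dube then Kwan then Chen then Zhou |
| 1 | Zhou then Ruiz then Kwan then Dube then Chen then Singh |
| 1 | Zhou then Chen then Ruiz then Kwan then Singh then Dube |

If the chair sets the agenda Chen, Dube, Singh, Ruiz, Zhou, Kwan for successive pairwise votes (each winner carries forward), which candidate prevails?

Kwan

Round 1: Chen vs Dube — 1–8, Dube advances.
Round 2: Dube vs Singh — 5–4, Dube advances.
Round 3: Dube vs Ruiz — 4–5, Ruiz advances.
Round 4: Ruiz vs Zhou — 3–6, Zhou advances.
Round 5: Zhou vs Kwan — 2–7, Kwan advances.
Kwan survives the agenda.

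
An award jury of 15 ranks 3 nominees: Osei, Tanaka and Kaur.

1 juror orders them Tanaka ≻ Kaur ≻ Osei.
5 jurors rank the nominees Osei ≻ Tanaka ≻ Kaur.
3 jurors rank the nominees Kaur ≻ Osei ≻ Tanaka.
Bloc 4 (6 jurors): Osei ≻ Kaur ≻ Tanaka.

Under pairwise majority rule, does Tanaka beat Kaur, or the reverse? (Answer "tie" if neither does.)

Kaur

Ballots ranking Tanaka above Kaur: 1 + 5 = 6.
Ballots ranking Kaur above Tanaka: 15 − 6 = 9.
Kaur wins the head-to-head 9–6.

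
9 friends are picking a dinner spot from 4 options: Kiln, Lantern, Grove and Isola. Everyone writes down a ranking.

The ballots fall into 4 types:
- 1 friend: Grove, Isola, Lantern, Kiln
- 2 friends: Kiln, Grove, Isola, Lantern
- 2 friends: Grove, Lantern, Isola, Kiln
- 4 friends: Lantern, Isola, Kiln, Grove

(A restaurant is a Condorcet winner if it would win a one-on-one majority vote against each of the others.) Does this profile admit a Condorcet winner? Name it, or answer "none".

Pairwise majorities:
Kiln vs Lantern: Kiln is ranked higher on 2 ballots, Lantern on 7. Lantern wins 7–2.
Kiln vs Grove: Kiln preferred on 2+4 = 6 ballots; Kiln wins 6–3.
Kiln vs Isola: 2 for Kiln, 7 for Isola — Isola by 7–2.
Lantern vs Grove: 4 to 5, Grove.
Lantern vs Isola: Lantern preferred on 2+4 = 6 ballots; Lantern wins 6–3.
Grove vs Isola: Grove preferred on 1+2+2 = 5 ballots; Grove wins 5–4.
No restaurant is unbeaten: Kiln loses to Lantern; Lantern loses to Grove; Grove loses to Kiln; Isola loses to Lantern. In particular Kiln → Grove → Lantern → Kiln is a majority cycle — no Condorcet winner exists.

none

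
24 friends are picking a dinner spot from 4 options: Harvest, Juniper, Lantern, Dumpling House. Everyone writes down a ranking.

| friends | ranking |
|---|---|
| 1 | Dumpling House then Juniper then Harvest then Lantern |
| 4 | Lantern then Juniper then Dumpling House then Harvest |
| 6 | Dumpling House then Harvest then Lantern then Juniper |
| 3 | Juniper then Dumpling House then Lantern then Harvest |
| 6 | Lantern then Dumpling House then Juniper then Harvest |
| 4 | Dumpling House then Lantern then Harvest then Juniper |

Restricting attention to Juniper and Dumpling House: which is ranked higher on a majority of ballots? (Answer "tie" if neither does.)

Ballots ranking Juniper above Dumpling House: 4 + 3 = 7.
Ballots ranking Dumpling House above Juniper: 24 − 7 = 17.
Dumpling House wins the head-to-head 17–7.

Dumpling House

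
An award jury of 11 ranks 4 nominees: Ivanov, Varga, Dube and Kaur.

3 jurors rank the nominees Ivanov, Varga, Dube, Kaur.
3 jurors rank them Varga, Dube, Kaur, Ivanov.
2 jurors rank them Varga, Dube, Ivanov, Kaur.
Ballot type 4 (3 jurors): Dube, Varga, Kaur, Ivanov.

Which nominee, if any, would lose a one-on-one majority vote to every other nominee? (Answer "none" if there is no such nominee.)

Head-to-head results (11 jurors):
Ivanov vs Varga: Varga wins 8–3.
Ivanov vs Dube: Dube wins 8–3.
Ivanov vs Kaur: 5 to 6, Kaur.
Varga–Dube: Varga 8–3.
Varga vs Kaur: Varga is ranked higher on 3+3+2+3 = 11 ballots, Kaur on 0. Varga wins 11–0.
Dube vs Kaur: 3+3+2+3 = 11 for Dube, 0 for Kaur — Dube by 11–0.
Only Ivanov has no wins; Ivanov is the Condorcet loser.

Ivanov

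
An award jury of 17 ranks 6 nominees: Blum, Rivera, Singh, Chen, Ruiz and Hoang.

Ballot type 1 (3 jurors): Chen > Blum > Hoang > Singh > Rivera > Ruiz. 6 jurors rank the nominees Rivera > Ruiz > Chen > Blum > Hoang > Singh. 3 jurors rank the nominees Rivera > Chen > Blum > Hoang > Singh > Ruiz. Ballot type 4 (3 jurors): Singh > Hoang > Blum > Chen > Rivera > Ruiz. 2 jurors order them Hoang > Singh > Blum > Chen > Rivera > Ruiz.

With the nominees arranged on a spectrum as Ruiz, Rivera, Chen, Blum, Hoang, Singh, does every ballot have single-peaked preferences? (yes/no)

Axis positions: Ruiz=1, Rivera=2, Chen=3, Blum=4, Hoang=5, Singh=6.
Ballot type 1 (peak Chen at position 3): ranking walks positions 3-4-5-6-2-1, expanding outward from the peak — single-peaked.
Ballot type 2 (peak Rivera at position 2): ranking walks positions 2-1-3-4-5-6, expanding outward from the peak — single-peaked.
Ballot type 3 (peak Rivera at position 2): ranking walks positions 2-3-4-5-6-1, expanding outward from the peak — single-peaked.
Ballot type 4 (peak Singh at position 6): ranking walks positions 6-5-4-3-2-1, expanding outward from the peak — single-peaked.
Ballot type 5 (peak Hoang at position 5): ranking walks positions 5-6-4-3-2-1, expanding outward from the peak — single-peaked.
Every ranking is single-peaked on this axis.

yes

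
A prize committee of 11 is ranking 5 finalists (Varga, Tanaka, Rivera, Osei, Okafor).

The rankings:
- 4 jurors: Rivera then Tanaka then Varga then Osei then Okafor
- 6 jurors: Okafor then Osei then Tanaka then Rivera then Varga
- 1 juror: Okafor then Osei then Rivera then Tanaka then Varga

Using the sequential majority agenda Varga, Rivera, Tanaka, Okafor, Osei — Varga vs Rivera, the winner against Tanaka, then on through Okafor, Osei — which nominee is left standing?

Okafor

Round 1: Varga vs Rivera — 0–11, Rivera advances.
Round 2: Rivera vs Tanaka — 5–6, Tanaka advances.
Round 3: Tanaka vs Okafor — 4–7, Okafor advances.
Round 4: Okafor vs Osei — 7–4, Okafor advances.
The agenda winner is Okafor.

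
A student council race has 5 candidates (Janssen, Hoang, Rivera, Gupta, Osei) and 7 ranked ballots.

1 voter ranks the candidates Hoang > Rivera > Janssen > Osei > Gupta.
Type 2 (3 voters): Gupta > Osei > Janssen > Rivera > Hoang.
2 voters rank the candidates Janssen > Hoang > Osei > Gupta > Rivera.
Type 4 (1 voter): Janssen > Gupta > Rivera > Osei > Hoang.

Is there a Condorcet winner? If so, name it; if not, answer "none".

Head-to-head results (7 voters):
Janssen–Hoang: Janssen 6–1.
Janssen–Rivera: Janssen 6–1.
Janssen–Gupta: Janssen 4–3.
Janssen vs Osei: Janssen, 4–3.
Hoang–Rivera: Rivera 4–3.
Hoang vs Gupta: Gupta wins 4–3.
Hoang vs Osei: Osei wins 4–3.
Rivera–Gupta: Gupta 6–1.
Rivera–Osei: Osei 5–2.
Gupta vs Osei: Gupta, 4–3.
Janssen wins every pairwise contest, so Janssen is the Condorcet winner.

Janssen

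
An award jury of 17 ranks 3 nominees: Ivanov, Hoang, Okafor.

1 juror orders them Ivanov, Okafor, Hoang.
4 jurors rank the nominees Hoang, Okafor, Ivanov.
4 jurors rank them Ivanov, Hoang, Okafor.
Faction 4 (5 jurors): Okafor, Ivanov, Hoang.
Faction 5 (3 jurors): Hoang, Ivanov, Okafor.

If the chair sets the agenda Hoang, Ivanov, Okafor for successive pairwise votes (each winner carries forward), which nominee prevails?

Okafor

Round 1: Hoang vs Ivanov — 7–10, Ivanov advances.
Round 2: Ivanov vs Okafor — 8–9, Okafor advances.
Okafor survives the agenda.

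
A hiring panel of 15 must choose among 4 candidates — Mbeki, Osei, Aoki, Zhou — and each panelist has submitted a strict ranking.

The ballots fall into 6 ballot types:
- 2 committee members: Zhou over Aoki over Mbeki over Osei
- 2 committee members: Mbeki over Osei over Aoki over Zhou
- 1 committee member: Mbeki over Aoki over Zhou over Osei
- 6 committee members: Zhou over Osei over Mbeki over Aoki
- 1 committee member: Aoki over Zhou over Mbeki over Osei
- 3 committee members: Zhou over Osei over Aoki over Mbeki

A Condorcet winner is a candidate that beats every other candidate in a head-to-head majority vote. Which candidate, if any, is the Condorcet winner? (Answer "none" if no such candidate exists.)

Zhou

Head-to-head results (15 committee members):
Mbeki vs Osei: Osei wins 9–6.
Mbeki vs Aoki: Mbeki wins 9–6.
Mbeki vs Zhou: Zhou, 12–3.
Osei vs Aoki: Osei, 11–4.
Osei–Zhou: Zhou 13–2.
Aoki vs Zhou: Zhou, 11–4.
Zhou beats each of Mbeki, Osei, Aoki — Zhou is the Condorcet winner.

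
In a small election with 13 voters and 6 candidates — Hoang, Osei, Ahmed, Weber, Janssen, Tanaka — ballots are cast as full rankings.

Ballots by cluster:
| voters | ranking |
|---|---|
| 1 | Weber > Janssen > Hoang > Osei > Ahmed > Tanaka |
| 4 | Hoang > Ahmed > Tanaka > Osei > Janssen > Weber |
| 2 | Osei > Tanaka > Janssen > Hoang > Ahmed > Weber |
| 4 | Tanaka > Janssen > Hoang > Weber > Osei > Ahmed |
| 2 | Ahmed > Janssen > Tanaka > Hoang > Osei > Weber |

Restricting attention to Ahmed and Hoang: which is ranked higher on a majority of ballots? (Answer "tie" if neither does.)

Hoang

Ballots ranking Ahmed above Hoang: 2.
Ballots ranking Hoang above Ahmed: 13 − 2 = 11.
Hoang wins the head-to-head 11–2.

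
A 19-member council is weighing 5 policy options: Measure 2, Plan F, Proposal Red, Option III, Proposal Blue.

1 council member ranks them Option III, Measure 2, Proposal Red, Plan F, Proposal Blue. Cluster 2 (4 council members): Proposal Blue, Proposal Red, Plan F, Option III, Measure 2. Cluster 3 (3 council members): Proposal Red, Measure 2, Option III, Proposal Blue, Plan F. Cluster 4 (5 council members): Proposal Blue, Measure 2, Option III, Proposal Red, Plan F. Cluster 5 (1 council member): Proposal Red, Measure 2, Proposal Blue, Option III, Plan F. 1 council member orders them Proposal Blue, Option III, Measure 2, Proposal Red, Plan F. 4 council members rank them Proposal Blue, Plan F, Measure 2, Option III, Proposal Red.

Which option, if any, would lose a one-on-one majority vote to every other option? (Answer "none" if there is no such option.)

Plan F

Pairwise majorities:
Measure 2 vs Plan F: Measure 2 wins 11–8.
Measure 2 vs Proposal Red: 11 to 8, Measure 2.
Measure 2 vs Option III: Measure 2 preferred on 3+5+1+4 = 13 ballots; Measure 2 wins 13–6.
Measure 2 vs Proposal Blue: Proposal Blue, 14–5.
Plan F vs Proposal Red: Plan F preferred on 4 ballots; Proposal Red wins 15–4.
Plan F vs Option III: Plan F preferred on 4+4 = 8 ballots; Option III wins 11–8.
Plan F–Proposal Blue: Proposal Blue 18–1.
Proposal Red vs Option III: Option III wins 11–8.
Proposal Red vs Proposal Blue: 1+3+1 = 5 for Proposal Red, 14 for Proposal Blue — Proposal Blue by 14–5.
Option III vs Proposal Blue: 4 to 15, Proposal Blue.
Plan F is beaten in every head-to-head and is the Condorcet loser.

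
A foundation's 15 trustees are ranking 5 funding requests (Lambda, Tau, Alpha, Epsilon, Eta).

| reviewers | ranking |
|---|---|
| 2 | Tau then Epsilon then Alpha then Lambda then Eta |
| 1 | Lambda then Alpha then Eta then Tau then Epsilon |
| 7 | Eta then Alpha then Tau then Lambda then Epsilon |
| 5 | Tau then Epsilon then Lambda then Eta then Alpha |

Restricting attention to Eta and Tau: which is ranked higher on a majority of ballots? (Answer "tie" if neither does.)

Ballots ranking Eta above Tau: 1 + 7 = 8.
Ballots ranking Tau above Eta: 15 − 8 = 7.
Eta wins the head-to-head 8–7.

Eta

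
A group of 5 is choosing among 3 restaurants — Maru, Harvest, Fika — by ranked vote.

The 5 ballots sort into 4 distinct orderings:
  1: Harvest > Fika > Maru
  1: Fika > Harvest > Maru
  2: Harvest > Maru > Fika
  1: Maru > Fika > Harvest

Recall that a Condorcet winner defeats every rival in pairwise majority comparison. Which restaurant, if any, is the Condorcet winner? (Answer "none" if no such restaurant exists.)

Harvest

Pairwise majorities:
Maru vs Harvest: 1 for Maru, 4 for Harvest — Harvest by 4–1.
Maru vs Fika: 3 to 2, Maru.
Harvest vs Fika: 3 to 2, Harvest.
Harvest defeats every rival head-to-head and is the Condorcet winner.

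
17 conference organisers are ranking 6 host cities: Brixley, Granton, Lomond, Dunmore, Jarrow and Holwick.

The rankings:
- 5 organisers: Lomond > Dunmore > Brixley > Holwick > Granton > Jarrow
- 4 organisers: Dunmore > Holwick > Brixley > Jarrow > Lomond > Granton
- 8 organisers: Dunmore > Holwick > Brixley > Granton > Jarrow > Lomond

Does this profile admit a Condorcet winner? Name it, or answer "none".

Dunmore

Pairwise majorities:
Brixley vs Granton: Brixley, 17–0.
Brixley vs Lomond: 4+8 = 12 for Brixley, 5 for Lomond — Brixley by 12–5.
Brixley vs Dunmore: 0 for Brixley, 17 for Dunmore — Dunmore by 17–0.
Brixley vs Jarrow: Brixley is ranked higher on 5+4+8 = 17 ballots, Jarrow on 0. Brixley wins 17–0.
Brixley vs Holwick: Brixley preferred on 5 ballots; Holwick wins 12–5.
Granton vs Lomond: Granton preferred on 8 ballots; Lomond wins 9–8.
Granton–Dunmore: Dunmore 17–0.
Granton vs Jarrow: Granton wins 13–4.
Granton vs Holwick: 0 for Granton, 17 for Holwick — Holwick by 17–0.
Lomond vs Dunmore: Lomond is ranked higher on 5 ballots, Dunmore on 12. Dunmore wins 12–5.
Lomond vs Jarrow: Lomond preferred on 5 ballots; Jarrow wins 12–5.
Lomond vs Holwick: Lomond preferred on 5 ballots; Holwick wins 12–5.
Dunmore vs Jarrow: Dunmore preferred on 5+4+8 = 17 ballots; Dunmore wins 17–0.
Dunmore vs Holwick: Dunmore wins 17–0.
Jarrow vs Holwick: Holwick wins 17–0.
Dunmore defeats every rival head-to-head and is the Condorcet winner.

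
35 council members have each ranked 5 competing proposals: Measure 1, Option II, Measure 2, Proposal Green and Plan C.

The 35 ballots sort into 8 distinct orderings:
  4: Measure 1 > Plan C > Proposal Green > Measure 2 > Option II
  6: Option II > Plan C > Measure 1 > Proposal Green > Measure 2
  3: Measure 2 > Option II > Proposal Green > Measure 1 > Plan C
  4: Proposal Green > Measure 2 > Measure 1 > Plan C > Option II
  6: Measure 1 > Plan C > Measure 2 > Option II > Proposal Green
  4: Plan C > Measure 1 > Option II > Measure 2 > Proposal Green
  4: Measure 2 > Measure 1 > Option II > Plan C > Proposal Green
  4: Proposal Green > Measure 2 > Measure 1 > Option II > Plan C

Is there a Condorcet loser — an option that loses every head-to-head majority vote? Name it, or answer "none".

none

Pairwise majorities:
Measure 1 vs Option II: Measure 1, 26–9.
Measure 1–Measure 2: Measure 1 20–15.
Measure 1 vs Proposal Green: Measure 1 is ranked higher on 4+6+6+4+4 = 24 ballots, Proposal Green on 11. Measure 1 wins 24–11.
Measure 1–Plan C: Measure 1 25–10.
Option II–Measure 2: Measure 2 25–10.
Option II vs Proposal Green: 6+3+6+4+4 = 23 for Option II, 12 for Proposal Green — Option II by 23–12.
Option II vs Plan C: Plan C, 18–17.
Measure 2 vs Proposal Green: 17 to 18, Proposal Green.
Measure 2–Plan C: Plan C 20–15.
Proposal Green vs Plan C: Plan C wins 24–11.
No option is winless: Measure 1 beats Option II; Option II beats Proposal Green; Measure 2 beats Option II; Proposal Green beats Measure 2; Plan C beats Option II. There is no Condorcet loser.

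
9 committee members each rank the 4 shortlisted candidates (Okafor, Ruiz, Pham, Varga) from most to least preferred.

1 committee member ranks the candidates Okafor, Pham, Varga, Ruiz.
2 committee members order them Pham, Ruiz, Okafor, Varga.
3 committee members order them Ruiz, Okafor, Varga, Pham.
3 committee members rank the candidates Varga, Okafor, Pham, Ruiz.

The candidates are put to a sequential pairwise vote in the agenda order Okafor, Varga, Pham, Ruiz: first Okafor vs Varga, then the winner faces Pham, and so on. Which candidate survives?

Round 1: Okafor vs Varga — 6–3, Okafor advances.
Round 2: Okafor vs Pham — 7–2, Okafor advances.
Round 3: Okafor vs Ruiz — 4–5, Ruiz advances.
The agenda winner is Ruiz.

Ruiz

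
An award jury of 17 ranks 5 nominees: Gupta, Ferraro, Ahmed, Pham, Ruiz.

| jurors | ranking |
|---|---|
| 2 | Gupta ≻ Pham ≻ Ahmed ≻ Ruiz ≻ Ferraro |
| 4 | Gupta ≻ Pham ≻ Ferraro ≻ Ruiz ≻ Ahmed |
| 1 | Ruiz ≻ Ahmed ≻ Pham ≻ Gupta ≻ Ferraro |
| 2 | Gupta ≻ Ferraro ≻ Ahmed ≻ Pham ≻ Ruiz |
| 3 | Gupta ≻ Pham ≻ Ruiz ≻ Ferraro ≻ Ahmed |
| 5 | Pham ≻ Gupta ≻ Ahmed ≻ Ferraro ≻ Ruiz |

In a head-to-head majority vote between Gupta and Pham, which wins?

Gupta

Ballots ranking Gupta above Pham: 2 + 4 + 2 + 3 = 11.
Ballots ranking Pham above Gupta: 17 − 11 = 6.
Gupta wins the head-to-head 11–6.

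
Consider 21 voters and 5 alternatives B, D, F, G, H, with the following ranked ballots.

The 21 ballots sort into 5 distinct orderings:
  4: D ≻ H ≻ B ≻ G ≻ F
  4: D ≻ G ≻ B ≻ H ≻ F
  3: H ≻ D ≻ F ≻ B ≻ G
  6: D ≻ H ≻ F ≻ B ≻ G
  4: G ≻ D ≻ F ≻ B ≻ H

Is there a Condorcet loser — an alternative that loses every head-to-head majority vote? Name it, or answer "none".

none

Pairwise majorities:
B vs D: D, 21–0.
B vs F: B is ranked higher on 4+4 = 8 ballots, F on 13. F wins 13–8.
B vs G: 4+3+6 = 13 for B, 8 for G — B by 13–8.
B vs H: 4+4 = 8 for B, 13 for H — H by 13–8.
D vs F: D, 21–0.
D vs G: D is ranked higher on 4+4+3+6 = 17 ballots, G on 4. D wins 17–4.
D vs H: D, 18–3.
F vs G: F preferred on 3+6 = 9 ballots; G wins 12–9.
F vs H: 4 for F, 17 for H — H by 17–4.
G–H: H 13–8.
Every alternative wins at least one matchup (B beats G; D beats B; F beats B; G beats F; H beats B), so there is no Condorcet loser.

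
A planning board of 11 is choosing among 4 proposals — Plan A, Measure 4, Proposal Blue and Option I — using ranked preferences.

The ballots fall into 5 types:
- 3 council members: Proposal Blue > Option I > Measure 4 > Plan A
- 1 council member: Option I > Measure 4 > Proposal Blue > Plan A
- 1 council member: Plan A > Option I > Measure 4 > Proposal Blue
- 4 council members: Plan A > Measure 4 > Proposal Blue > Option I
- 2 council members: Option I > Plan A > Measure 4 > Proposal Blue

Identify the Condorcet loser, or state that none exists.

Head-to-head results (11 council members):
Plan A vs Measure 4: 7 to 4, Plan A.
Plan A vs Proposal Blue: Plan A wins 7–4.
Plan A vs Option I: 1+4 = 5 for Plan A, 6 for Option I — Option I by 6–5.
Measure 4 vs Proposal Blue: 1+1+4+2 = 8 for Measure 4, 3 for Proposal Blue — Measure 4 by 8–3.
Measure 4 vs Option I: Option I wins 7–4.
Proposal Blue vs Option I: Proposal Blue wins 7–4.
No option is winless: Plan A beats Measure 4; Measure 4 beats Proposal Blue; Proposal Blue beats Option I; Option I beats Plan A. There is no Condorcet loser.

none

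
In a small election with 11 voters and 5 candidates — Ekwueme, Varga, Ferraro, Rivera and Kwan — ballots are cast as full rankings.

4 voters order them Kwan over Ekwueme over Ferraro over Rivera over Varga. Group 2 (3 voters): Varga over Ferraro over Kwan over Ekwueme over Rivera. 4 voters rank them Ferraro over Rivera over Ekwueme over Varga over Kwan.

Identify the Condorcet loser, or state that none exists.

Pairwise majorities:
Ekwueme vs Varga: Ekwueme, 8–3.
Ekwueme vs Ferraro: 4 for Ekwueme, 7 for Ferraro — Ferraro by 7–4.
Ekwueme vs Rivera: 7 to 4, Ekwueme.
Ekwueme vs Kwan: 4 for Ekwueme, 7 for Kwan — Kwan by 7–4.
Varga vs Ferraro: Varga preferred on 3 ballots; Ferraro wins 8–3.
Varga vs Rivera: Varga preferred on 3 ballots; Rivera wins 8–3.
Varga vs Kwan: 3+4 = 7 for Varga, 4 for Kwan — Varga by 7–4.
Ferraro vs Rivera: Ferraro, 11–0.
Ferraro vs Kwan: Ferraro preferred on 3+4 = 7 ballots; Ferraro wins 7–4.
Rivera–Kwan: Kwan 7–4.
Every candidate wins at least one matchup (Ekwueme beats Varga; Varga beats Kwan; Ferraro beats Ekwueme; Rivera beats Varga; Kwan beats Ekwueme), so there is no Condorcet loser.

none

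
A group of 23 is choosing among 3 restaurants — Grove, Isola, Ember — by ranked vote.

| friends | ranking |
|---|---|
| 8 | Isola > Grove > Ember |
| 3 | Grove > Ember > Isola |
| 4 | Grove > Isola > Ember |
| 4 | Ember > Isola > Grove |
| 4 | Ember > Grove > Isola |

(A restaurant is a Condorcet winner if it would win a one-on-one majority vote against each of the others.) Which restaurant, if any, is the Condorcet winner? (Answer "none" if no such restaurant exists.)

Isola

Head-to-head results (23 friends):
Grove–Isola: Isola 12–11.
Grove vs Ember: Grove, 15–8.
Isola vs Ember: Isola wins 12–11.
Isola defeats every rival head-to-head and is the Condorcet winner.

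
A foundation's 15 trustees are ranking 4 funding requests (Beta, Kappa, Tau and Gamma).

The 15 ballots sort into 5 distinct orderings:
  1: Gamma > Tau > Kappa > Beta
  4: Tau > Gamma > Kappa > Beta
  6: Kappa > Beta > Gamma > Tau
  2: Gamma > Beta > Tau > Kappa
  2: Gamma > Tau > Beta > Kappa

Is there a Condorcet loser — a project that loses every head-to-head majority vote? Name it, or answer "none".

Head-to-head results (15 reviewers):
Beta–Kappa: Kappa 11–4.
Beta vs Tau: 8 to 7, Beta.
Beta vs Gamma: 6 to 9, Gamma.
Kappa vs Tau: Tau, 9–6.
Kappa vs Gamma: 6 to 9, Gamma.
Tau–Gamma: Gamma 11–4.
Every project wins at least one matchup (Beta beats Tau; Kappa beats Beta; Tau beats Kappa; Gamma beats Beta), so there is no Condorcet loser.

none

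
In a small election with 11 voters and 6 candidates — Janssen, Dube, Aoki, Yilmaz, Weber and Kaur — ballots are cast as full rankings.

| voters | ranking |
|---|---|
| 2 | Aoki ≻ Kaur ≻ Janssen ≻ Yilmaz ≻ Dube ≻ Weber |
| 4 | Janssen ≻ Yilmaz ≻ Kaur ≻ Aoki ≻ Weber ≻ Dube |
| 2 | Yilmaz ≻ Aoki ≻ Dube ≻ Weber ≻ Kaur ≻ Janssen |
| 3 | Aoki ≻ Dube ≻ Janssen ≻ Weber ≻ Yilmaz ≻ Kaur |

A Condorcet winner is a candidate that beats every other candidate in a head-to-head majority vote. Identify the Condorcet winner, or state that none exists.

none

Pairwise majorities:
Janssen vs Dube: Janssen, 6–5.
Janssen vs Aoki: Aoki, 7–4.
Janssen–Yilmaz: Janssen 9–2.
Janssen vs Weber: Janssen wins 9–2.
Janssen vs Kaur: Janssen, 7–4.
Dube vs Aoki: Aoki wins 11–0.
Dube vs Yilmaz: Yilmaz wins 8–3.
Dube vs Weber: Dube, 7–4.
Dube vs Kaur: Kaur, 6–5.
Aoki–Yilmaz: Yilmaz 6–5.
Aoki vs Weber: Aoki, 11–0.
Aoki vs Kaur: Aoki, 7–4.
Yilmaz vs Weber: Yilmaz wins 8–3.
Yilmaz vs Kaur: Yilmaz, 9–2.
Weber vs Kaur: Kaur, 6–5.
Every candidate loses at least once (Janssen loses to Aoki; Dube loses to Janssen; Aoki loses to Yilmaz; Yilmaz loses to Janssen; Weber loses to Janssen; Kaur loses to Janssen). The majority relation contains the cycle Janssen → Yilmaz → Aoki → Janssen, so there is no Condorcet winner.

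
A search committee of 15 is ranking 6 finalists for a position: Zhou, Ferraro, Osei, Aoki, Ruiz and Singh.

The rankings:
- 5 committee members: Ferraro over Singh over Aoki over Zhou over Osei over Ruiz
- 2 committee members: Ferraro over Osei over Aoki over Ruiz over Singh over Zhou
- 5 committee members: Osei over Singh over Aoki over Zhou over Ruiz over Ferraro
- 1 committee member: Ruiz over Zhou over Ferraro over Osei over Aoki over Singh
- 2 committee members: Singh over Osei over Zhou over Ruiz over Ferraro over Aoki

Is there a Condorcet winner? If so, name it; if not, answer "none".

none

Head-to-head results (15 committee members):
Zhou vs Ferraro: Zhou wins 8–7.
Zhou–Osei: Osei 9–6.
Zhou–Aoki: Aoki 12–3.
Zhou vs Ruiz: Zhou wins 12–3.
Zhou vs Singh: Singh wins 14–1.
Ferraro vs Osei: Ferraro wins 8–7.
Ferraro vs Aoki: Ferraro, 10–5.
Ferraro vs Ruiz: Ruiz wins 8–7.
Ferraro vs Singh: Ferraro wins 8–7.
Osei–Aoki: Osei 10–5.
Osei vs Ruiz: Osei wins 14–1.
Osei–Singh: Osei 8–7.
Aoki vs Ruiz: Aoki wins 12–3.
Aoki vs Singh: Singh, 12–3.
Ruiz–Singh: Singh 12–3.
No candidate is unbeaten: Zhou loses to Osei; Ferraro loses to Zhou; Osei loses to Ferraro; Aoki loses to Ferraro; Ruiz loses to Zhou; Singh loses to Ferraro. In particular Zhou beats Ferraro beats Osei beats Zhou is a majority cycle — no Condorcet winner exists.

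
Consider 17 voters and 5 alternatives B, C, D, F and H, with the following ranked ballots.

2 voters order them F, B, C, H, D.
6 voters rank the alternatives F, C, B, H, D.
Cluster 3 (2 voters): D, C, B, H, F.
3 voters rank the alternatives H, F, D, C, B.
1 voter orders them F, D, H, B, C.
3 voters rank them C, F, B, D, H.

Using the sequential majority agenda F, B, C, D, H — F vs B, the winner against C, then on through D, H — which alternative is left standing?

F

Round 1: F vs B — 15–2, F advances.
Round 2: F vs C — 12–5, F advances.
Round 3: F vs D — 15–2, F advances.
Round 4: F vs H — 12–5, F advances.
The agenda winner is F.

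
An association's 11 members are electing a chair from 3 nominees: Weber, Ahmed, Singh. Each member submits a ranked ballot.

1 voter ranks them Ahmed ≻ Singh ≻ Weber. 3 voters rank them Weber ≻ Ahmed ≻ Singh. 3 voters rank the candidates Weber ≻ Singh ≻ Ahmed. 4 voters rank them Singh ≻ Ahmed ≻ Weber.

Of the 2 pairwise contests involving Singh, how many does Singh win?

1

Singh against each rival (11 voters):
Singh vs Weber: Weber wins 6–5.
Singh–Ahmed: Singh 7–4.
Singh beats Ahmed; loses to Weber — 1 pairwise win.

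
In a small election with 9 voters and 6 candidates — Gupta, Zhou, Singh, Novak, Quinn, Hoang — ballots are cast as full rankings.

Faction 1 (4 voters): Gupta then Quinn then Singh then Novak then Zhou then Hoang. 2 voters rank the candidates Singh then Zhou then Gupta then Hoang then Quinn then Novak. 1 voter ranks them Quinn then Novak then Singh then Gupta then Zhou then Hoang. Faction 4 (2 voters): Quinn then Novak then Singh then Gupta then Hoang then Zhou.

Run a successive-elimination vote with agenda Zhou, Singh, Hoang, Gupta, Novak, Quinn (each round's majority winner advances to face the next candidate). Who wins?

Quinn

Round 1: Zhou vs Singh — 0–9, Singh advances.
Round 2: Singh vs Hoang — 9–0, Singh advances.
Round 3: Singh vs Gupta — 5–4, Singh advances.
Round 4: Singh vs Novak — 6–3, Singh advances.
Round 5: Singh vs Quinn — 2–7, Quinn advances.
The agenda winner is Quinn.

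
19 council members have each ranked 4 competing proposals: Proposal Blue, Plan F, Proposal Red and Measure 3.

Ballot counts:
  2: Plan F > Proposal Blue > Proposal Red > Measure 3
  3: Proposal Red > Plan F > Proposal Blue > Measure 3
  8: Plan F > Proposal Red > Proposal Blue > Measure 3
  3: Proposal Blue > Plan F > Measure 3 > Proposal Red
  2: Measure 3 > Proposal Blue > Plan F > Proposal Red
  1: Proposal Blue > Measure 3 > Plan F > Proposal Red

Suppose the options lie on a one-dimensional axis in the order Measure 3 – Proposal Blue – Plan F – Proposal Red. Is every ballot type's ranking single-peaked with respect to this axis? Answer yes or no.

yes

Axis positions: Measure 3=1, Proposal Blue=2, Plan F=3, Proposal Red=4.
Ballot type 1 (peak Plan F at position 3): ranking walks positions 3-2-4-1, expanding outward from the peak — single-peaked.
Ballot type 2 (peak Proposal Red at position 4): ranking walks positions 4-3-2-1, expanding outward from the peak — single-peaked.
Ballot type 3 (peak Plan F at position 3): ranking walks positions 3-4-2-1, expanding outward from the peak — single-peaked.
Ballot type 4 (peak Proposal Blue at position 2): ranking walks positions 2-3-1-4, expanding outward from the peak — single-peaked.
Ballot type 5 (peak Measure 3 at position 1): ranking walks positions 1-2-3-4, expanding outward from the peak — single-peaked.
Ballot type 6 (peak Proposal Blue at position 2): ranking walks positions 2-1-3-4, expanding outward from the peak — single-peaked.
Every ranking is single-peaked on this axis.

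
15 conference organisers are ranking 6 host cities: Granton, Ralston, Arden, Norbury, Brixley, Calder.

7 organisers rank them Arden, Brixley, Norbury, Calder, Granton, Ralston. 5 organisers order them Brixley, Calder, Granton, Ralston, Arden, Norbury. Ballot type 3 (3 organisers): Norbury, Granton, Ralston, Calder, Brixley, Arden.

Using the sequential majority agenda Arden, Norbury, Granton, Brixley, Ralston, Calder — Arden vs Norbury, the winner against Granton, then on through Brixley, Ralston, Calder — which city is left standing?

Brixley

Round 1: Arden vs Norbury — 12–3, Arden advances.
Round 2: Arden vs Granton — 7–8, Granton advances.
Round 3: Granton vs Brixley — 3–12, Brixley advances.
Round 4: Brixley vs Ralston — 12–3, Brixley advances.
Round 5: Brixley vs Calder — 12–3, Brixley advances.
The agenda winner is Brixley.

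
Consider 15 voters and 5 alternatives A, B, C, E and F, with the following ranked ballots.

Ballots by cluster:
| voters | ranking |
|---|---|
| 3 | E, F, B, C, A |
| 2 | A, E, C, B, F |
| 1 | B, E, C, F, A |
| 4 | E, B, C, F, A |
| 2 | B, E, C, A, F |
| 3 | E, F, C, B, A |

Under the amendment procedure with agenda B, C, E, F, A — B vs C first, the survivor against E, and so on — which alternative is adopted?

Round 1: B vs C — 10–5, B advances.
Round 2: B vs E — 3–12, E advances.
Round 3: E vs F — 15–0, E advances.
Round 4: E vs A — 13–2, E advances.
The agenda winner is E.

E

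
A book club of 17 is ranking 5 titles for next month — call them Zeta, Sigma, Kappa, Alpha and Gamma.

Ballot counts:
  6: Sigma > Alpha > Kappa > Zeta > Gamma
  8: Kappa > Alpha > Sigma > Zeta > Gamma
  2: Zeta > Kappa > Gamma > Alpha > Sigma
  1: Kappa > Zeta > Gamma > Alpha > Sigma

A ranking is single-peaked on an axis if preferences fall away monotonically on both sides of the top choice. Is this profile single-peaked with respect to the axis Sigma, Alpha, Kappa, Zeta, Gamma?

yes

Axis positions: Sigma=1, Alpha=2, Kappa=3, Zeta=4, Gamma=5.
Type 1 (peak Sigma at position 1): ranking walks positions 1-2-3-4-5, expanding outward from the peak — single-peaked.
Type 2 (peak Kappa at position 3): ranking walks positions 3-2-1-4-5, expanding outward from the peak — single-peaked.
Type 3 (peak Zeta at position 4): ranking walks positions 4-3-5-2-1, expanding outward from the peak — single-peaked.
Type 4 (peak Kappa at position 3): ranking walks positions 3-4-5-2-1, expanding outward from the peak — single-peaked.
Every ranking is single-peaked on this axis.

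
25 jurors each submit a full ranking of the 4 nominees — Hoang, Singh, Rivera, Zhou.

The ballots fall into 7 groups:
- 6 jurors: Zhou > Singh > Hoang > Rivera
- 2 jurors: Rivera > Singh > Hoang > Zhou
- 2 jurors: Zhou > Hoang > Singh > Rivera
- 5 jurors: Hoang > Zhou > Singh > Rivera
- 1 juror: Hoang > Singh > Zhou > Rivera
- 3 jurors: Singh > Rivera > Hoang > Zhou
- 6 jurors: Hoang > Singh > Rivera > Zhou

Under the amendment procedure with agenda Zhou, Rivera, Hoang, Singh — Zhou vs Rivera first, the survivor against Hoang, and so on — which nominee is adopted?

Round 1: Zhou vs Rivera — 14–11, Zhou advances.
Round 2: Zhou vs Hoang — 8–17, Hoang advances.
Round 3: Hoang vs Singh — 14–11, Hoang advances.
The agenda winner is Hoang.

Hoang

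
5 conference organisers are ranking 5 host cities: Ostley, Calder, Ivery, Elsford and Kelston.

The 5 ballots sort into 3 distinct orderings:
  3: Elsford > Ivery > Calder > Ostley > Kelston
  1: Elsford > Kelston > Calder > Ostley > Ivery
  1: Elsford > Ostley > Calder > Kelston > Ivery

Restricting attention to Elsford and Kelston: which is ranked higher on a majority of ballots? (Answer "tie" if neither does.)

Elsford

Ballots ranking Elsford above Kelston: 3 + 1 + 1 = 5.
Ballots ranking Kelston above Elsford: 5 − 5 = 0.
Elsford wins the head-to-head 5–0.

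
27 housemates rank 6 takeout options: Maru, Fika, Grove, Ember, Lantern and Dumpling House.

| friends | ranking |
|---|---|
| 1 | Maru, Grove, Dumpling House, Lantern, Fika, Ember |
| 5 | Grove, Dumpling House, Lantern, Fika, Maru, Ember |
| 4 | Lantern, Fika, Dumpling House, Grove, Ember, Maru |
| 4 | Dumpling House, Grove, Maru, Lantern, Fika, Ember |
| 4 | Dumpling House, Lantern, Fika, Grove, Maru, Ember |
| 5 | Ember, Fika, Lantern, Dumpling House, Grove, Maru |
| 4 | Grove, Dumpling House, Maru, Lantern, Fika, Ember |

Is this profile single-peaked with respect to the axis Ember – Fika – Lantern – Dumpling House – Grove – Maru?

Axis positions: Ember=1, Fika=2, Lantern=3, Dumpling House=4, Grove=5, Maru=6.
Cluster 1 (peak Maru at position 6): ranking walks positions 6-5-4-3-2-1, expanding outward from the peak — single-peaked.
Cluster 2 (peak Grove at position 5): ranking walks positions 5-4-3-2-6-1, expanding outward from the peak — single-peaked.
Cluster 3 (peak Lantern at position 3): ranking walks positions 3-2-4-5-1-6, expanding outward from the peak — single-peaked.
Cluster 4 (peak Dumpling House at position 4): ranking walks positions 4-5-6-3-2-1, expanding outward from the peak — single-peaked.
Cluster 5 (peak Dumpling House at position 4): ranking walks positions 4-3-2-5-6-1, expanding outward from the peak — single-peaked.
Cluster 6 (peak Ember at position 1): ranking walks positions 1-2-3-4-5-6, expanding outward from the peak — single-peaked.
Cluster 7 (peak Grove at position 5): ranking walks positions 5-4-6-3-2-1, expanding outward from the peak — single-peaked.
Every ranking is single-peaked on this axis.

yes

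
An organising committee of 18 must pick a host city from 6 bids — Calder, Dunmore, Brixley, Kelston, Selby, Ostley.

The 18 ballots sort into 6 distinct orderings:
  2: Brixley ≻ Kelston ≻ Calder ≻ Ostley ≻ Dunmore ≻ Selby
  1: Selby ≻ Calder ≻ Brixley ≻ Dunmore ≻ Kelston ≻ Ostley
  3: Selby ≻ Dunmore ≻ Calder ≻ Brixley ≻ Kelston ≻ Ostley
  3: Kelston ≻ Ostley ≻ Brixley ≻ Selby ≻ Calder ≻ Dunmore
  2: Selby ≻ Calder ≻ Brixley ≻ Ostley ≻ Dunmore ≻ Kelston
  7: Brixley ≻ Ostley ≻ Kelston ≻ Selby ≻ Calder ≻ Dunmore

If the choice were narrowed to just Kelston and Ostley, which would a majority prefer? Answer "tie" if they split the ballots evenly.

tie

Ballots ranking Kelston above Ostley: 2 + 1 + 3 + 3 = 9.
Ballots ranking Ostley above Kelston: 18 − 9 = 9.
9–9: the pair ties.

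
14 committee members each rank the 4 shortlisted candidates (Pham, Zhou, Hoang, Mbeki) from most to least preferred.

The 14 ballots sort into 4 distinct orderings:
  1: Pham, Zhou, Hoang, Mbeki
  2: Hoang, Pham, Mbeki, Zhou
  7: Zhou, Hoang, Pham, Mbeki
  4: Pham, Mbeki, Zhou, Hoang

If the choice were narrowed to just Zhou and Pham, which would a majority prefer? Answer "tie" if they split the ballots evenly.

tie

Ballots ranking Zhou above Pham: 7.
Ballots ranking Pham above Zhou: 14 − 7 = 7.
7–7: the pair ties.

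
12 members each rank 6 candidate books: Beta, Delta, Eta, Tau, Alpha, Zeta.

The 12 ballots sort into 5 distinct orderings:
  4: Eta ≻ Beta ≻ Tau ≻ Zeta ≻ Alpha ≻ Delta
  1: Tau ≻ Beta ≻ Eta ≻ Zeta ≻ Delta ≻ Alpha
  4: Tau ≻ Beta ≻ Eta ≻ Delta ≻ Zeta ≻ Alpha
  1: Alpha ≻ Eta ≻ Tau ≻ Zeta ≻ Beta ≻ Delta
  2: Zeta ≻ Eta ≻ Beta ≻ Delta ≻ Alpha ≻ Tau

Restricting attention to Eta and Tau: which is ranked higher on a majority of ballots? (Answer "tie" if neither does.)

Eta

Ballots ranking Eta above Tau: 4 + 1 + 2 = 7.
Ballots ranking Tau above Eta: 12 − 7 = 5.
Eta wins the head-to-head 7–5.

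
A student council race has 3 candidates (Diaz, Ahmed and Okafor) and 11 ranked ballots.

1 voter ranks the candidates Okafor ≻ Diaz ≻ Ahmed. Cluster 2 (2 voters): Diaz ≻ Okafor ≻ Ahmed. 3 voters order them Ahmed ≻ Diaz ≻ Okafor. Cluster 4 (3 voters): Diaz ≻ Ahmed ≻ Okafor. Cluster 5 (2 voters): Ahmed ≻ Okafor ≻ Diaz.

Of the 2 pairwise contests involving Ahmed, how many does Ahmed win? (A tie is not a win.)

Ahmed against each rival (11 voters):
Ahmed vs Diaz: Diaz wins 6–5.
Ahmed vs Okafor: Ahmed, 8–3.
Ahmed beats Okafor; loses to Diaz — 1 pairwise win.

1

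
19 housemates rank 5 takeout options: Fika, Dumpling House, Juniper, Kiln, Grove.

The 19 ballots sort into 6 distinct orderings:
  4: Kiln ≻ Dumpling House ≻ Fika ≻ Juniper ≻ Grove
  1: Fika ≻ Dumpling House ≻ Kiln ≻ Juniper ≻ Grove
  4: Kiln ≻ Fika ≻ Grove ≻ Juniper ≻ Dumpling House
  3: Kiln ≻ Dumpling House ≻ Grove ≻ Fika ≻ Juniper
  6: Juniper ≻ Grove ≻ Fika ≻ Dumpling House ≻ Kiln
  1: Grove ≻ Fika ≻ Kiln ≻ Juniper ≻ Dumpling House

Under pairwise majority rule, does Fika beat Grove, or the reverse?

Grove

Ballots ranking Fika above Grove: 4 + 1 + 4 = 9.
Ballots ranking Grove above Fika: 19 − 9 = 10.
Grove wins the head-to-head 10–9.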